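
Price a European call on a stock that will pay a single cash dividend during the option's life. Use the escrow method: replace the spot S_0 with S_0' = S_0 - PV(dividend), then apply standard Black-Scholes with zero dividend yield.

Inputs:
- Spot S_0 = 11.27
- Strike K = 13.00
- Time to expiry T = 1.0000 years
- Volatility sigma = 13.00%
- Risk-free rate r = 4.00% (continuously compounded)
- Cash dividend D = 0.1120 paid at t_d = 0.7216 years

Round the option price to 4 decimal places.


PV(D) = D * exp(-r * t_d) = 0.1120 * 0.97154859 = 0.10881344
S_0' = S_0 - PV(D) = 11.2700 - 0.10881344 = 11.16118656
d1 = (ln(S_0'/K) + (r + sigma^2/2)*T) / (sigma*sqrt(T)) = -0.80043911
d2 = d1 - sigma*sqrt(T) = -0.93043911
exp(-rT) = 0.96078944
N(d1) = 0.21172822; N(d2) = 0.17607189
C = S_0' * N(d1) - K * exp(-rT) * N(d2) = 11.16118656 * 0.21172822 - 13.0000 * 0.96078944 * 0.17607189 = 0.1640

Answer: Price = 0.1640


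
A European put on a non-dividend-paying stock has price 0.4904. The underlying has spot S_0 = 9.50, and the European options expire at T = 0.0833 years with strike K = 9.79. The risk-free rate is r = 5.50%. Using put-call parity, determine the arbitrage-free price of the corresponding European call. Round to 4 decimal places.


Put-call parity: C - P = S_0 * exp(-qT) - K * exp(-rT).
S_0 * exp(-qT) = 9.5000 * 1.00000000 = 9.50000000
K * exp(-rT) = 9.7900 * 0.99542898 = 9.74524971
C = P + S*exp(-qT) - K*exp(-rT)
C = 0.4904 + 9.50000000 - 9.74524971 = 0.2452

Answer: Call price = 0.2452


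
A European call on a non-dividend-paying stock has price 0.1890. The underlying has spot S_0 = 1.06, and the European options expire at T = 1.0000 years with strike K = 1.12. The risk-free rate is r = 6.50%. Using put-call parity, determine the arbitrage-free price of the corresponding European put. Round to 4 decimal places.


Answer: Put price = 0.1785

Derivation:
Put-call parity: C - P = S_0 * exp(-qT) - K * exp(-rT).
S_0 * exp(-qT) = 1.0600 * 1.00000000 = 1.06000000
K * exp(-rT) = 1.1200 * 0.93706746 = 1.04951556
P = C - S*exp(-qT) + K*exp(-rT)
P = 0.1890 - 1.06000000 + 1.04951556 = 0.1785


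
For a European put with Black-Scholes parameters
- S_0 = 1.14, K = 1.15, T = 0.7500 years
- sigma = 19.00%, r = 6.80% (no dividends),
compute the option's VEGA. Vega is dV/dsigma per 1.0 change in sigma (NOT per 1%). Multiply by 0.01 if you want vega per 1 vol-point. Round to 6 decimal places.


d1 = 0.3391405318; d2 = 0.1745957050
phi(d1) = 0.3766470702; exp(-qT) = 1.0000000000; exp(-rT) = 0.9502786705
Vega = S * exp(-qT) * phi(d1) * sqrt(T) = 1.1400 * 1.0000000000 * 0.3766470702 * 0.8660254038 = 0.371852

Answer: Vega = 0.371852


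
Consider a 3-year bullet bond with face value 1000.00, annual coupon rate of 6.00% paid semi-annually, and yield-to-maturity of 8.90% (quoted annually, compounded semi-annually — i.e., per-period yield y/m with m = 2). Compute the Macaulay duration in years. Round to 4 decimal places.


Coupon per period c = face * coupon_rate / m = 30.000000
Periods per year m = 2; per-period yield y/m = 0.044500
Number of cashflows N = 6
Cashflows (t years, CF_t, discount factor 1/(1+y/m)^(m*t), PV):
  t = 0.5000: CF_t = 30.000000, DF = 0.957396, PV = 28.721876
  t = 1.0000: CF_t = 30.000000, DF = 0.916607, PV = 27.498206
  t = 1.5000: CF_t = 30.000000, DF = 0.877556, PV = 26.326670
  t = 2.0000: CF_t = 30.000000, DF = 0.840168, PV = 25.205045
  t = 2.5000: CF_t = 30.000000, DF = 0.804374, PV = 24.131206
  t = 3.0000: CF_t = 1030.000000, DF = 0.770104, PV = 793.207038
Price P = sum_t PV_t = 925.090041
Macaulay numerator sum_t t * PV_t:
  t * PV_t at t = 0.5000: 14.360938
  t * PV_t at t = 1.0000: 27.498206
  t * PV_t at t = 1.5000: 39.490004
  t * PV_t at t = 2.0000: 50.410090
  t * PV_t at t = 2.5000: 60.328016
  t * PV_t at t = 3.0000: 2379.621113
Macaulay duration D = (sum_t t * PV_t) / P = 2571.708368 / 925.090041 = 2.779955

Answer: Macaulay duration = 2.7800 years


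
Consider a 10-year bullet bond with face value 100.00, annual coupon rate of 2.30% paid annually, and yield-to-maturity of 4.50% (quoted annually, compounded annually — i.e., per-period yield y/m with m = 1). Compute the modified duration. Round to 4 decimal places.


Answer: Modified duration = 8.5442

Derivation:
Coupon per period c = face * coupon_rate / m = 2.300000
Periods per year m = 1; per-period yield y/m = 0.045000
Number of cashflows N = 10
Cashflows (t years, CF_t, discount factor 1/(1+y/m)^(m*t), PV):
  t = 1.0000: CF_t = 2.300000, DF = 0.956938, PV = 2.200957
  t = 2.0000: CF_t = 2.300000, DF = 0.915730, PV = 2.106179
  t = 3.0000: CF_t = 2.300000, DF = 0.876297, PV = 2.015482
  t = 4.0000: CF_t = 2.300000, DF = 0.838561, PV = 1.928691
  t = 5.0000: CF_t = 2.300000, DF = 0.802451, PV = 1.845637
  t = 6.0000: CF_t = 2.300000, DF = 0.767896, PV = 1.766160
  t = 7.0000: CF_t = 2.300000, DF = 0.734828, PV = 1.690105
  t = 8.0000: CF_t = 2.300000, DF = 0.703185, PV = 1.617326
  t = 9.0000: CF_t = 2.300000, DF = 0.672904, PV = 1.547680
  t = 10.0000: CF_t = 102.300000, DF = 0.643928, PV = 65.873802
Price P = sum_t PV_t = 82.592020
First compute Macaulay numerator sum_t t * PV_t:
  t * PV_t at t = 1.0000: 2.200957
  t * PV_t at t = 2.0000: 4.212358
  t * PV_t at t = 3.0000: 6.046447
  t * PV_t at t = 4.0000: 7.714764
  t * PV_t at t = 5.0000: 9.228187
  t * PV_t at t = 6.0000: 10.596961
  t * PV_t at t = 7.0000: 11.830738
  t * PV_t at t = 8.0000: 12.938606
  t * PV_t at t = 9.0000: 13.929122
  t * PV_t at t = 10.0000: 658.738019
Macaulay duration D = 737.436159 / 82.592020 = 8.928661
Modified duration = D / (1 + y/m) = 8.928661 / (1 + 0.045000) = 8.544173


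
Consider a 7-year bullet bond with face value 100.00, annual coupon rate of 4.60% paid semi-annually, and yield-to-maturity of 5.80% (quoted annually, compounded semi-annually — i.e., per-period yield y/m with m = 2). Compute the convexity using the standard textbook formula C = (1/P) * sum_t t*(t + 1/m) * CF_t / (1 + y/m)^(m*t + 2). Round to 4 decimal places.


Coupon per period c = face * coupon_rate / m = 2.300000
Periods per year m = 2; per-period yield y/m = 0.029000
Number of cashflows N = 14
Cashflows (t years, CF_t, discount factor 1/(1+y/m)^(m*t), PV):
  t = 0.5000: CF_t = 2.300000, DF = 0.971817, PV = 2.235180
  t = 1.0000: CF_t = 2.300000, DF = 0.944429, PV = 2.172186
  t = 1.5000: CF_t = 2.300000, DF = 0.917812, PV = 2.110968
  t = 2.0000: CF_t = 2.300000, DF = 0.891946, PV = 2.051476
  t = 2.5000: CF_t = 2.300000, DF = 0.866808, PV = 1.993659
  t = 3.0000: CF_t = 2.300000, DF = 0.842379, PV = 1.937473
  t = 3.5000: CF_t = 2.300000, DF = 0.818639, PV = 1.882869
  t = 4.0000: CF_t = 2.300000, DF = 0.795567, PV = 1.829805
  t = 4.5000: CF_t = 2.300000, DF = 0.773146, PV = 1.778236
  t = 5.0000: CF_t = 2.300000, DF = 0.751357, PV = 1.728121
  t = 5.5000: CF_t = 2.300000, DF = 0.730182, PV = 1.679418
  t = 6.0000: CF_t = 2.300000, DF = 0.709603, PV = 1.632087
  t = 6.5000: CF_t = 2.300000, DF = 0.689605, PV = 1.586091
  t = 7.0000: CF_t = 102.300000, DF = 0.670170, PV = 68.558355
Price P = sum_t PV_t = 93.175924
Convexity numerator sum_t t*(t + 1/m) * CF_t / (1+y/m)^(m*t + 2):
  t = 0.5000: term = 1.055484
  t = 1.0000: term = 3.077213
  t = 1.5000: term = 5.980978
  t = 2.0000: term = 9.687363
  t = 2.5000: term = 14.121521
  t = 3.0000: term = 19.212954
  t = 3.5000: term = 24.895308
  t = 4.0000: term = 31.106174
  t = 4.5000: term = 37.786897
  t = 5.0000: term = 44.882396
  t = 5.5000: term = 52.340987
  t = 6.0000: term = 60.114217
  t = 6.5000: term = 68.156709
  t = 7.0000: term = 3399.295669
Convexity = (1/P) * sum = 3771.713870 / 93.175924 = 40.479490

Answer: Convexity = 40.4795


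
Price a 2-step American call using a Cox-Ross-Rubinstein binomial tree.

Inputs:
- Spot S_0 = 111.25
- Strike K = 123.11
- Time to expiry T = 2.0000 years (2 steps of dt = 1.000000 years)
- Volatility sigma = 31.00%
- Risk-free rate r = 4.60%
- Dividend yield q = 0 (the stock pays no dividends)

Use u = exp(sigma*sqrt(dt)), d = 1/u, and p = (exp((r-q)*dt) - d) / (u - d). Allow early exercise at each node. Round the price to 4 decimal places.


dt = T/N = 1.000000
u = exp(sigma*sqrt(dt)) = 1.363425; d = 1/u = 0.733447
p = (exp((r-q)*dt) - d) / (u - d) = 0.497839
Discount per step: exp(-r*dt) = 0.955042
Stock lattice S(k, i) with i counting down-moves:
  k=0: S(0,0) = 111.2500
  k=1: S(1,0) = 151.6810; S(1,1) = 81.5960
  k=2: S(2,0) = 206.8057; S(2,1) = 111.2500; S(2,2) = 59.8463
Terminal payoffs V(N, i) = max(S_T - K, 0):
  V(2,0) = 83.695745; V(2,1) = 0.000000; V(2,2) = 0.000000
Backward induction: V(k, i) = exp(-r*dt) * [p * V(k+1, i) + (1-p) * V(k+1, i+1)]; then take max(V_cont, immediate exercise) for American.
  V(1,0) = exp(-r*dt) * [p*83.695745 + (1-p)*0.000000] = 39.793708; exercise = 28.571044; V(1,0) = max -> 39.793708
  V(1,1) = exp(-r*dt) * [p*0.000000 + (1-p)*0.000000] = 0.000000; exercise = 0.000000; V(1,1) = max -> 0.000000
  V(0,0) = exp(-r*dt) * [p*39.793708 + (1-p)*0.000000] = 18.920188; exercise = 0.000000; V(0,0) = max -> 18.920188

Answer: Price = V(0,0) = 18.9202


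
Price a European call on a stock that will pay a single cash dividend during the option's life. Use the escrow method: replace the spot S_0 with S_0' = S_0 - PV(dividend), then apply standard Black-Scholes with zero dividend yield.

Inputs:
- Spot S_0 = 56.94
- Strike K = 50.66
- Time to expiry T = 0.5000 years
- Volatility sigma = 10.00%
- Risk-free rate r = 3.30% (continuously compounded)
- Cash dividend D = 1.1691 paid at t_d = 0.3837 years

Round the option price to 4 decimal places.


Answer: Price = 6.0420

Derivation:
PV(D) = D * exp(-r * t_d) = 1.1691 * 0.98741773 = 1.15439006
S_0' = S_0 - PV(D) = 56.9400 - 1.15439006 = 55.78560994
d1 = (ln(S_0'/K) + (r + sigma^2/2)*T) / (sigma*sqrt(T)) = 1.63170978
d2 = d1 - sigma*sqrt(T) = 1.56099910
exp(-rT) = 0.98363538
N(d1) = 0.94862968; N(d2) = 0.94073802
C = S_0' * N(d1) - K * exp(-rT) * N(d2) = 55.78560994 * 0.94862968 - 50.6600 * 0.98363538 * 0.94073802 = 6.0420


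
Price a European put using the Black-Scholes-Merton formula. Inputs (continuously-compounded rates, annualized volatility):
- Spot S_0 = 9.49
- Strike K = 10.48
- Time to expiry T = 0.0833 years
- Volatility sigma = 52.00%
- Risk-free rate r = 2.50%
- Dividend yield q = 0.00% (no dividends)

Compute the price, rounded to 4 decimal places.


Answer: Price = 1.2012

Derivation:
d1 = (ln(S/K) + (r - q + 0.5*sigma^2) * T) / (sigma * sqrt(T)) = -0.57226018
d2 = d1 - sigma * sqrt(T) = -0.72234123
exp(-rT) = 0.99791967; exp(-qT) = 1.00000000
P = K * exp(-rT) * N(-d2) - S_0 * exp(-qT) * N(-d1)
N(-d1) = 0.71642714; N(-d2) = 0.76495764
P = 10.4800 * 0.99791967 * 0.76495764 - 9.4900 * 1.00000000 * 0.71642714 = 1.2012


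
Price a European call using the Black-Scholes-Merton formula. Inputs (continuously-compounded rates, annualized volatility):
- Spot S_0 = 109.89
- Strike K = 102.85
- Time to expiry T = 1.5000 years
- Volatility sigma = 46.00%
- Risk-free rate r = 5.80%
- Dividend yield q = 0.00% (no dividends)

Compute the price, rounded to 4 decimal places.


d1 = (ln(S/K) + (r - q + 0.5*sigma^2) * T) / (sigma * sqrt(T)) = 0.55363482
d2 = d1 - sigma * sqrt(T) = -0.00974782
exp(-rT) = 0.91667710; exp(-qT) = 1.00000000
C = S_0 * exp(-qT) * N(d1) - K * exp(-rT) * N(d2)
N(d1) = 0.71008561; N(d2) = 0.49611125
C = 109.8900 * 1.00000000 * 0.71008561 - 102.8500 * 0.91667710 * 0.49611125 = 31.2578

Answer: Price = 31.2578


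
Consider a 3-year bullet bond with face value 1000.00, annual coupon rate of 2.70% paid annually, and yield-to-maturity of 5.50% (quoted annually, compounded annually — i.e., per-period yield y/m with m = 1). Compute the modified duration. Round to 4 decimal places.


Answer: Modified duration = 2.7662

Derivation:
Coupon per period c = face * coupon_rate / m = 27.000000
Periods per year m = 1; per-period yield y/m = 0.055000
Number of cashflows N = 3
Cashflows (t years, CF_t, discount factor 1/(1+y/m)^(m*t), PV):
  t = 1.0000: CF_t = 27.000000, DF = 0.947867, PV = 25.592417
  t = 2.0000: CF_t = 27.000000, DF = 0.898452, PV = 24.258215
  t = 3.0000: CF_t = 1027.000000, DF = 0.851614, PV = 874.607233
Price P = sum_t PV_t = 924.457865
First compute Macaulay numerator sum_t t * PV_t:
  t * PV_t at t = 1.0000: 25.592417
  t * PV_t at t = 2.0000: 48.516430
  t * PV_t at t = 3.0000: 2623.821699
Macaulay duration D = 2697.930547 / 924.457865 = 2.918392
Modified duration = D / (1 + y/m) = 2.918392 / (1 + 0.055000) = 2.766248


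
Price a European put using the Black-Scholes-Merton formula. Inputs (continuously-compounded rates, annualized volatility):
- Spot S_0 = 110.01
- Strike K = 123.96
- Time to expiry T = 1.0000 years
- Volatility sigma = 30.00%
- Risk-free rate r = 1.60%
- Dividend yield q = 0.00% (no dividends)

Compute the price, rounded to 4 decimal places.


Answer: Price = 20.6290

Derivation:
d1 = (ln(S/K) + (r - q + 0.5*sigma^2) * T) / (sigma * sqrt(T)) = -0.19462554
d2 = d1 - sigma * sqrt(T) = -0.49462554
exp(-rT) = 0.98412732; exp(-qT) = 1.00000000
P = K * exp(-rT) * N(-d2) - S_0 * exp(-qT) * N(-d1)
N(-d1) = 0.57715695; N(-d2) = 0.68956776
P = 123.9600 * 0.98412732 * 0.68956776 - 110.0100 * 1.00000000 * 0.57715695 = 20.6290


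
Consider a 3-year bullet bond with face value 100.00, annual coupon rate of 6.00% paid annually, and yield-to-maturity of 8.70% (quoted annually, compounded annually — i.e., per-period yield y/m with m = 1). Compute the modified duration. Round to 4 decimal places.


Coupon per period c = face * coupon_rate / m = 6.000000
Periods per year m = 1; per-period yield y/m = 0.087000
Number of cashflows N = 3
Cashflows (t years, CF_t, discount factor 1/(1+y/m)^(m*t), PV):
  t = 1.0000: CF_t = 6.000000, DF = 0.919963, PV = 5.519779
  t = 2.0000: CF_t = 6.000000, DF = 0.846332, PV = 5.077994
  t = 3.0000: CF_t = 106.000000, DF = 0.778595, PV = 82.531024
Price P = sum_t PV_t = 93.128797
First compute Macaulay numerator sum_t t * PV_t:
  t * PV_t at t = 1.0000: 5.519779
  t * PV_t at t = 2.0000: 10.155988
  t * PV_t at t = 3.0000: 247.593072
Macaulay duration D = 263.268838 / 93.128797 = 2.826933
Modified duration = D / (1 + y/m) = 2.826933 / (1 + 0.087000) = 2.600674

Answer: Modified duration = 2.6007


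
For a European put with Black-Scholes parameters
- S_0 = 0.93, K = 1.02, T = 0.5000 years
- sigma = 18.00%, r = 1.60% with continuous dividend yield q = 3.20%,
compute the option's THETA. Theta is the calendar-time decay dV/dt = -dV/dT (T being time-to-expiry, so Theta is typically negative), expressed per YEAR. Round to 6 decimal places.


d1 = -0.7249676710; d2 = -0.8522468916
phi(d1) = 0.3067483436; exp(-qT) = 0.9841273201; exp(-rT) = 0.9920319148
Theta = -S*exp(-qT)*phi(d1)*sigma/(2*sqrt(T)) + r*K*exp(-rT)*N(-d2) - q*S*exp(-qT)*N(-d1)
N(-d1) = 0.7657640680; N(-d2) = 0.8029614622; sqrt(T) = 0.7071067812
Term 1 = -0.9300 * 0.9841273201 * 0.3067483436 * 0.1800 / (2 * 0.7071067812) = -0.0357333695
Term 2 = 0.0160 * 1.0200 * 0.9920319148 * 0.8029614622 = 0.0129999146
Term 3 = -0.0320 * 0.9300 * 0.9841273201 * 0.7657640680 = -0.0224274140
Theta = -0.0357333695 + (0.0129999146) + (-0.0224274140) = -0.045161

Answer: Theta = -0.045161


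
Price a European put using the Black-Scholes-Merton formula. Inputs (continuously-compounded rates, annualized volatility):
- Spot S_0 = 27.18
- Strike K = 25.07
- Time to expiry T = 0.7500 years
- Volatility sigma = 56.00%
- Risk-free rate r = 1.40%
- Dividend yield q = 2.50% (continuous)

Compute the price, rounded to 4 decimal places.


Answer: Price = 4.0525

Derivation:
d1 = (ln(S/K) + (r - q + 0.5*sigma^2) * T) / (sigma * sqrt(T)) = 0.39210227
d2 = d1 - sigma * sqrt(T) = -0.09287195
exp(-rT) = 0.98955493; exp(-qT) = 0.98142469
P = K * exp(-rT) * N(-d2) - S_0 * exp(-qT) * N(-d1)
N(-d1) = 0.34749132; N(-d2) = 0.53699736
P = 25.0700 * 0.98955493 * 0.53699736 - 27.1800 * 0.98142469 * 0.34749132 = 4.0525


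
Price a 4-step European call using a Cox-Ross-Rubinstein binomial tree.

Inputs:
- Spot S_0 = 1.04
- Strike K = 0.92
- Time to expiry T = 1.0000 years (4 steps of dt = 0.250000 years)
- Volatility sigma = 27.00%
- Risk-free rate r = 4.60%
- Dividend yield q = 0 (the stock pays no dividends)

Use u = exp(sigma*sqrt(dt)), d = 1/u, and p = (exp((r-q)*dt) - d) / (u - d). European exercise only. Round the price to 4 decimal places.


Answer: Price = V(0,0) = 0.2078

Derivation:
dt = T/N = 0.250000
u = exp(sigma*sqrt(dt)) = 1.144537; d = 1/u = 0.873716
p = (exp((r-q)*dt) - d) / (u - d) = 0.509010
Discount per step: exp(-r*dt) = 0.988566
Stock lattice S(k, i) with i counting down-moves:
  k=0: S(0,0) = 1.0400
  k=1: S(1,0) = 1.1903; S(1,1) = 0.9087
  k=2: S(2,0) = 1.3624; S(2,1) = 1.0400; S(2,2) = 0.7939
  k=3: S(3,0) = 1.5593; S(3,1) = 1.1903; S(3,2) = 0.9087; S(3,3) = 0.6937
  k=4: S(4,0) = 1.7846; S(4,1) = 1.3624; S(4,2) = 1.0400; S(4,3) = 0.7939; S(4,4) = 0.6061
Terminal payoffs V(N, i) = max(S_T - K, 0):
  V(4,0) = 0.864647; V(4,1) = 0.442363; V(4,2) = 0.120000; V(4,3) = 0.000000; V(4,4) = 0.000000
Backward induction: V(k, i) = exp(-r*dt) * [p * V(k+1, i) + (1-p) * V(k+1, i+1)].
  V(3,0) = exp(-r*dt) * [p*0.864647 + (1-p)*0.442363] = 0.649794
  V(3,1) = exp(-r*dt) * [p*0.442363 + (1-p)*0.120000] = 0.280838
  V(3,2) = exp(-r*dt) * [p*0.120000 + (1-p)*0.000000] = 0.060383
  V(3,3) = exp(-r*dt) * [p*0.000000 + (1-p)*0.000000] = 0.000000
  V(2,0) = exp(-r*dt) * [p*0.649794 + (1-p)*0.280838] = 0.463282
  V(2,1) = exp(-r*dt) * [p*0.280838 + (1-p)*0.060383] = 0.170623
  V(2,2) = exp(-r*dt) * [p*0.060383 + (1-p)*0.000000] = 0.030384
  V(1,0) = exp(-r*dt) * [p*0.463282 + (1-p)*0.170623] = 0.315935
  V(1,1) = exp(-r*dt) * [p*0.170623 + (1-p)*0.030384] = 0.100603
  V(0,0) = exp(-r*dt) * [p*0.315935 + (1-p)*0.100603] = 0.207806


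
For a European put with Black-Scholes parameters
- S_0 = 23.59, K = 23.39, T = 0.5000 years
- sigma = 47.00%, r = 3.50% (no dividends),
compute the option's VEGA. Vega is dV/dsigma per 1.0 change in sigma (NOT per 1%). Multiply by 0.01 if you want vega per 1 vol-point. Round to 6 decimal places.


Answer: Vega = 6.458737

Derivation:
d1 = 0.2444462510; d2 = -0.0878939361
phi(d1) = 0.3871993826; exp(-qT) = 1.0000000000; exp(-rT) = 0.9826522357
Vega = S * exp(-qT) * phi(d1) * sqrt(T) = 23.5900 * 1.0000000000 * 0.3871993826 * 0.7071067812 = 6.458737


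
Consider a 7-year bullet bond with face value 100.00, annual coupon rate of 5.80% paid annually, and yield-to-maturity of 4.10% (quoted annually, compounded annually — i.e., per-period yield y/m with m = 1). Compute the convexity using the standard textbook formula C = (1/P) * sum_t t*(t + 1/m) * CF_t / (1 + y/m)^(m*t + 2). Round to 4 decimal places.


Answer: Convexity = 41.9622

Derivation:
Coupon per period c = face * coupon_rate / m = 5.800000
Periods per year m = 1; per-period yield y/m = 0.041000
Number of cashflows N = 7
Cashflows (t years, CF_t, discount factor 1/(1+y/m)^(m*t), PV):
  t = 1.0000: CF_t = 5.800000, DF = 0.960615, PV = 5.571566
  t = 2.0000: CF_t = 5.800000, DF = 0.922781, PV = 5.352129
  t = 3.0000: CF_t = 5.800000, DF = 0.886437, PV = 5.141334
  t = 4.0000: CF_t = 5.800000, DF = 0.851524, PV = 4.938841
  t = 5.0000: CF_t = 5.800000, DF = 0.817987, PV = 4.744324
  t = 6.0000: CF_t = 5.800000, DF = 0.785770, PV = 4.557468
  t = 7.0000: CF_t = 105.800000, DF = 0.754823, PV = 79.860231
Price P = sum_t PV_t = 110.165892
Convexity numerator sum_t t*(t + 1/m) * CF_t / (1+y/m)^(m*t + 2):
  t = 1.0000: term = 10.282668
  t = 2.0000: term = 29.633048
  t = 3.0000: term = 56.931889
  t = 4.0000: term = 91.149358
  t = 5.0000: term = 131.339132
  t = 6.0000: term = 176.632838
  t = 7.0000: term = 4126.835227
Convexity = (1/P) * sum = 4622.804160 / 110.165892 = 41.962209


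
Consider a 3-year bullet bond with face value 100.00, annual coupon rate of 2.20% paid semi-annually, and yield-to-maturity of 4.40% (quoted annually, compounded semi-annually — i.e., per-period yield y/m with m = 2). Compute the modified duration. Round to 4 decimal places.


Coupon per period c = face * coupon_rate / m = 1.100000
Periods per year m = 2; per-period yield y/m = 0.022000
Number of cashflows N = 6
Cashflows (t years, CF_t, discount factor 1/(1+y/m)^(m*t), PV):
  t = 0.5000: CF_t = 1.100000, DF = 0.978474, PV = 1.076321
  t = 1.0000: CF_t = 1.100000, DF = 0.957411, PV = 1.053152
  t = 1.5000: CF_t = 1.100000, DF = 0.936801, PV = 1.030481
  t = 2.0000: CF_t = 1.100000, DF = 0.916635, PV = 1.008298
  t = 2.5000: CF_t = 1.100000, DF = 0.896903, PV = 0.986593
  t = 3.0000: CF_t = 101.100000, DF = 0.877596, PV = 88.724954
Price P = sum_t PV_t = 93.879799
First compute Macaulay numerator sum_t t * PV_t:
  t * PV_t at t = 0.5000: 0.538160
  t * PV_t at t = 1.0000: 1.053152
  t * PV_t at t = 1.5000: 1.545722
  t * PV_t at t = 2.0000: 2.016597
  t * PV_t at t = 2.5000: 2.466484
  t * PV_t at t = 3.0000: 266.174861
Macaulay duration D = 273.794975 / 93.879799 = 2.916442
Modified duration = D / (1 + y/m) = 2.916442 / (1 + 0.022000) = 2.853661

Answer: Modified duration = 2.8537


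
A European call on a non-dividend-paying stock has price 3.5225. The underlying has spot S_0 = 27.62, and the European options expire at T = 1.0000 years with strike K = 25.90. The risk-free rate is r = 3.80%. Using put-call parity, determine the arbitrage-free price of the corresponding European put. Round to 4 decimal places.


Answer: Put price = 0.8368

Derivation:
Put-call parity: C - P = S_0 * exp(-qT) - K * exp(-rT).
S_0 * exp(-qT) = 27.6200 * 1.00000000 = 27.62000000
K * exp(-rT) = 25.9000 * 0.96271294 = 24.93426517
P = C - S*exp(-qT) + K*exp(-rT)
P = 3.5225 - 27.62000000 + 24.93426517 = 0.8368


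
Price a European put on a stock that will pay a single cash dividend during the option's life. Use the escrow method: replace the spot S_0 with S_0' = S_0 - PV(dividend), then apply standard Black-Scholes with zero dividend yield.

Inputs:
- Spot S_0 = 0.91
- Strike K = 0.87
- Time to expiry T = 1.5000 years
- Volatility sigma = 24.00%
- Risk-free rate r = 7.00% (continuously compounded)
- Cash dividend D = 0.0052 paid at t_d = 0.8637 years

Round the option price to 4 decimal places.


PV(D) = D * exp(-r * t_d) = 0.0052 * 0.94133236 = 0.00489493
S_0' = S_0 - PV(D) = 0.9100 - 0.00489493 = 0.90510507
d1 = (ln(S_0'/K) + (r + sigma^2/2)*T) / (sigma*sqrt(T)) = 0.63876510
d2 = d1 - sigma*sqrt(T) = 0.34482633
exp(-rT) = 0.90032452
N(-d1) = 0.26148788; N(-d2) = 0.36511247
P = K * exp(-rT) * N(-d2) - S_0' * N(-d1) = 0.8700 * 0.90032452 * 0.36511247 - 0.90510507 * 0.26148788 = 0.0493

Answer: Price = 0.0493


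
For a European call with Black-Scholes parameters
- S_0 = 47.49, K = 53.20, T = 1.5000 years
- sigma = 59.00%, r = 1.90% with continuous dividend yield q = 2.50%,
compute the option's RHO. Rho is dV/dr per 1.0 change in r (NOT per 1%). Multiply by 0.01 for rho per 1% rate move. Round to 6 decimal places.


d1 = 0.1917186092; d2 = -0.5308808649
phi(d1) = 0.3916774750; exp(-qT) = 0.9631944177; exp(-rT) = 0.9719022941
N(d2) = 0.2977506693
Rho = K*T*exp(-rT)*N(d2) = 53.2000 * 1.5000 * 0.9719022941 * 0.2977506693 = 23.092888

Answer: Rho = 23.092888


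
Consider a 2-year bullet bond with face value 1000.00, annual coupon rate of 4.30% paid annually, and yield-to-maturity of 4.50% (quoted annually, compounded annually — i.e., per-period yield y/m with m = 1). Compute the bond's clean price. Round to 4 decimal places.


Coupon per period c = face * coupon_rate / m = 43.000000
Periods per year m = 1; per-period yield y/m = 0.045000
Number of cashflows N = 2
Cashflows (t years, CF_t, discount factor 1/(1+y/m)^(m*t), PV):
  t = 1.0000: CF_t = 43.000000, DF = 0.956938, PV = 41.148325
  t = 2.0000: CF_t = 1043.000000, DF = 0.915730, PV = 955.106339
Price P = sum_t PV_t = 996.254664

Answer: Price = 996.2547


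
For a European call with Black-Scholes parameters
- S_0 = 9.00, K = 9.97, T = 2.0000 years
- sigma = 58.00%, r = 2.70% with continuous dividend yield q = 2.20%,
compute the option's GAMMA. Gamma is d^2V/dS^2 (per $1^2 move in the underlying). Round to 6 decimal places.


d1 = 0.2975261424; d2 = -0.5227177237
phi(d1) = 0.3816698024; exp(-qT) = 0.9569539575; exp(-rT) = 0.9474321065
Gamma = exp(-qT) * phi(d1) / (S * sigma * sqrt(T)) = 0.9569539575 * 0.3816698024 / (9.0000 * 0.5800 * 1.4142135624) = 0.049476

Answer: Gamma = 0.049476


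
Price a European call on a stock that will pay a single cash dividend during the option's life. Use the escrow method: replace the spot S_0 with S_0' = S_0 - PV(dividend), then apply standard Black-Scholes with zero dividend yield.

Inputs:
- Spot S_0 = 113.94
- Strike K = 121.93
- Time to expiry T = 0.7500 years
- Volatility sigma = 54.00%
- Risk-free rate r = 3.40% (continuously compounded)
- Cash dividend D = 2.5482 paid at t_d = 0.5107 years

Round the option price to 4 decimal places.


PV(D) = D * exp(-r * t_d) = 2.5482 * 0.98278608 = 2.50433549
S_0' = S_0 - PV(D) = 113.9400 - 2.50433549 = 111.43566451
d1 = (ln(S_0'/K) + (r + sigma^2/2)*T) / (sigma*sqrt(T)) = 0.09590497
d2 = d1 - sigma*sqrt(T) = -0.37174875
exp(-rT) = 0.97482238
N(d1) = 0.53820198; N(d2) = 0.35503996
C = S_0' * N(d1) - K * exp(-rT) * N(d2) = 111.43566451 * 0.53820198 - 121.9300 * 0.97482238 * 0.35503996 = 17.7748

Answer: Price = 17.7748


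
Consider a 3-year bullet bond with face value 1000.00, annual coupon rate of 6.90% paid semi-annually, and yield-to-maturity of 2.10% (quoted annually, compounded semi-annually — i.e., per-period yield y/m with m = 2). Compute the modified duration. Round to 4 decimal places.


Coupon per period c = face * coupon_rate / m = 34.500000
Periods per year m = 2; per-period yield y/m = 0.010500
Number of cashflows N = 6
Cashflows (t years, CF_t, discount factor 1/(1+y/m)^(m*t), PV):
  t = 0.5000: CF_t = 34.500000, DF = 0.989609, PV = 34.141514
  t = 1.0000: CF_t = 34.500000, DF = 0.979326, PV = 33.786753
  t = 1.5000: CF_t = 34.500000, DF = 0.969150, PV = 33.435679
  t = 2.0000: CF_t = 34.500000, DF = 0.959080, PV = 33.088252
  t = 2.5000: CF_t = 34.500000, DF = 0.949114, PV = 32.744435
  t = 3.0000: CF_t = 1034.500000, DF = 0.939252, PV = 971.656114
Price P = sum_t PV_t = 1138.852747
First compute Macaulay numerator sum_t t * PV_t:
  t * PV_t at t = 0.5000: 17.070757
  t * PV_t at t = 1.0000: 33.786753
  t * PV_t at t = 1.5000: 50.153518
  t * PV_t at t = 2.0000: 66.176504
  t * PV_t at t = 2.5000: 81.861088
  t * PV_t at t = 3.0000: 2914.968343
Macaulay duration D = 3164.016963 / 1138.852747 = 2.778249
Modified duration = D / (1 + y/m) = 2.778249 / (1 + 0.010500) = 2.749381

Answer: Modified duration = 2.7494


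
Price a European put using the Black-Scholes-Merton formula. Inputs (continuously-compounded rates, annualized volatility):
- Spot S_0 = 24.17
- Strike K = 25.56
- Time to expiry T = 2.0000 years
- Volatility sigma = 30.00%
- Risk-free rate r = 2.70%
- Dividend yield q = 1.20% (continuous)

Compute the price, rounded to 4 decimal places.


Answer: Price = 4.3334

Derivation:
d1 = (ln(S/K) + (r - q + 0.5*sigma^2) * T) / (sigma * sqrt(T)) = 0.15104641
d2 = d1 - sigma * sqrt(T) = -0.27321766
exp(-rT) = 0.94743211; exp(-qT) = 0.97628571
P = K * exp(-rT) * N(-d2) - S_0 * exp(-qT) * N(-d1)
N(-d1) = 0.43996955; N(-d2) = 0.60765705
P = 25.5600 * 0.94743211 * 0.60765705 - 24.1700 * 0.97628571 * 0.43996955 = 4.3334


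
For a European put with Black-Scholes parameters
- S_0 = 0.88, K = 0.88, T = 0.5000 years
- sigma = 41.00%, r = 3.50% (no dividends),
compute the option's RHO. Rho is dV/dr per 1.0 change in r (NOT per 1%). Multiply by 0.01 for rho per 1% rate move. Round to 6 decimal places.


Answer: Rho = -0.230758

Derivation:
d1 = 0.2053196641; d2 = -0.0845941161
phi(d1) = 0.3906213450; exp(-qT) = 1.0000000000; exp(-rT) = 0.9826522357
N(-d2) = 0.5337079615
Rho = -K*T*exp(-rT)*N(-d2) = -0.8800 * 0.5000 * 0.9826522357 * 0.5337079615 = -0.230758


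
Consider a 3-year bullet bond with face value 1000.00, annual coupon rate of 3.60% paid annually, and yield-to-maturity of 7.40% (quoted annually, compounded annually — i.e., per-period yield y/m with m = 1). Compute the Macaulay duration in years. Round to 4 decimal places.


Answer: Macaulay duration = 2.8910 years

Derivation:
Coupon per period c = face * coupon_rate / m = 36.000000
Periods per year m = 1; per-period yield y/m = 0.074000
Number of cashflows N = 3
Cashflows (t years, CF_t, discount factor 1/(1+y/m)^(m*t), PV):
  t = 1.0000: CF_t = 36.000000, DF = 0.931099, PV = 33.519553
  t = 2.0000: CF_t = 36.000000, DF = 0.866945, PV = 31.210012
  t = 3.0000: CF_t = 1036.000000, DF = 0.807211, PV = 836.270759
Price P = sum_t PV_t = 901.000324
Macaulay numerator sum_t t * PV_t:
  t * PV_t at t = 1.0000: 33.519553
  t * PV_t at t = 2.0000: 62.420024
  t * PV_t at t = 3.0000: 2508.812276
Macaulay duration D = (sum_t t * PV_t) / P = 2604.751853 / 901.000324 = 2.890956


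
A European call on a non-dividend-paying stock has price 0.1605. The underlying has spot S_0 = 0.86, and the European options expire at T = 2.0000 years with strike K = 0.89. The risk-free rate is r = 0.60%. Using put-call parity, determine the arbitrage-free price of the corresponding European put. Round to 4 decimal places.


Put-call parity: C - P = S_0 * exp(-qT) - K * exp(-rT).
S_0 * exp(-qT) = 0.8600 * 1.00000000 = 0.86000000
K * exp(-rT) = 0.8900 * 0.98807171 = 0.87938382
P = C - S*exp(-qT) + K*exp(-rT)
P = 0.1605 - 0.86000000 + 0.87938382 = 0.1799

Answer: Put price = 0.1799


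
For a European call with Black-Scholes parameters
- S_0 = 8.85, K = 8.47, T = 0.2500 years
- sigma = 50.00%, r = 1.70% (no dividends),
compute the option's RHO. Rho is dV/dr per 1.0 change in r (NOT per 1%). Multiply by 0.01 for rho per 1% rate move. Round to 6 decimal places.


Answer: Rho = 1.111036

Derivation:
d1 = 0.3175478014; d2 = 0.0675478014
phi(d1) = 0.3793269290; exp(-qT) = 1.0000000000; exp(-rT) = 0.9957590185
N(d2) = 0.5269271956
Rho = K*T*exp(-rT)*N(d2) = 8.4700 * 0.2500 * 0.9957590185 * 0.5269271956 = 1.111036


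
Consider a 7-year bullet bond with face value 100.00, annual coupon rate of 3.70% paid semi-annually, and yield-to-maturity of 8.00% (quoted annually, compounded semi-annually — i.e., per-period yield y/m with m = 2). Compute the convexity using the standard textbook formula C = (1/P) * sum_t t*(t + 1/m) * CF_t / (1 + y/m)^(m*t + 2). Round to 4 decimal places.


Answer: Convexity = 40.3582

Derivation:
Coupon per period c = face * coupon_rate / m = 1.850000
Periods per year m = 2; per-period yield y/m = 0.040000
Number of cashflows N = 14
Cashflows (t years, CF_t, discount factor 1/(1+y/m)^(m*t), PV):
  t = 0.5000: CF_t = 1.850000, DF = 0.961538, PV = 1.778846
  t = 1.0000: CF_t = 1.850000, DF = 0.924556, PV = 1.710429
  t = 1.5000: CF_t = 1.850000, DF = 0.888996, PV = 1.644643
  t = 2.0000: CF_t = 1.850000, DF = 0.854804, PV = 1.581388
  t = 2.5000: CF_t = 1.850000, DF = 0.821927, PV = 1.520565
  t = 3.0000: CF_t = 1.850000, DF = 0.790315, PV = 1.462082
  t = 3.5000: CF_t = 1.850000, DF = 0.759918, PV = 1.405848
  t = 4.0000: CF_t = 1.850000, DF = 0.730690, PV = 1.351777
  t = 4.5000: CF_t = 1.850000, DF = 0.702587, PV = 1.299785
  t = 5.0000: CF_t = 1.850000, DF = 0.675564, PV = 1.249794
  t = 5.5000: CF_t = 1.850000, DF = 0.649581, PV = 1.201725
  t = 6.0000: CF_t = 1.850000, DF = 0.624597, PV = 1.155505
  t = 6.5000: CF_t = 1.850000, DF = 0.600574, PV = 1.111062
  t = 7.0000: CF_t = 101.850000, DF = 0.577475, PV = 58.815837
Price P = sum_t PV_t = 77.289286
Convexity numerator sum_t t*(t + 1/m) * CF_t / (1+y/m)^(m*t + 2):
  t = 0.5000: term = 0.822322
  t = 1.0000: term = 2.372082
  t = 1.5000: term = 4.561695
  t = 2.0000: term = 7.310409
  t = 2.5000: term = 10.543860
  t = 3.0000: term = 14.193657
  t = 3.5000: term = 18.196996
  t = 4.0000: term = 22.496287
  t = 4.5000: term = 27.038806
  t = 5.0000: term = 31.776375
  t = 5.5000: term = 36.665048
  t = 6.0000: term = 41.664827
  t = 6.5000: term = 46.739390
  t = 7.0000: term = 2854.873754
Convexity = (1/P) * sum = 3119.255508 / 77.289286 = 40.358188


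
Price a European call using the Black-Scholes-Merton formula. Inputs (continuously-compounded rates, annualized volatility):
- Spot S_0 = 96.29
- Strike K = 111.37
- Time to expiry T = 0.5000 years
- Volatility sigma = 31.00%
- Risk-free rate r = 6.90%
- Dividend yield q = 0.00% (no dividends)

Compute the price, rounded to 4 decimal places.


Answer: Price = 4.3562

Derivation:
d1 = (ln(S/K) + (r - q + 0.5*sigma^2) * T) / (sigma * sqrt(T)) = -0.39674858
d2 = d1 - sigma * sqrt(T) = -0.61595169
exp(-rT) = 0.96608834; exp(-qT) = 1.00000000
C = S_0 * exp(-qT) * N(d1) - K * exp(-rT) * N(d2)
N(d1) = 0.34577644; N(d2) = 0.26896320
C = 96.2900 * 1.00000000 * 0.34577644 - 111.3700 * 0.96608834 * 0.26896320 = 4.3562


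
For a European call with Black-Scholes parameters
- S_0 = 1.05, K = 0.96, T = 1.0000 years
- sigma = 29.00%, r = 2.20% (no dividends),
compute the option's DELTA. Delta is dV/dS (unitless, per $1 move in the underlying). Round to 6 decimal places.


Answer: Delta = 0.701899

Derivation:
d1 = 0.5298695127; d2 = 0.2398695127
phi(d1) = 0.3466916941; exp(-qT) = 1.0000000000; exp(-rT) = 0.9782402351
N(d1) = 0.7018987973
Delta = exp(-qT) * N(d1) = 1.0000000000 * 0.7018987973 = 0.701899


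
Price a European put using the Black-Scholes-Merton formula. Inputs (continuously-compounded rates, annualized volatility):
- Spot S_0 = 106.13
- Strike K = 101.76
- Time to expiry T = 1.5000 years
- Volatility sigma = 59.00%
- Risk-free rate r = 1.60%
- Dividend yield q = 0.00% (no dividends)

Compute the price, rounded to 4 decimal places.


d1 = (ln(S/K) + (r - q + 0.5*sigma^2) * T) / (sigma * sqrt(T)) = 0.45270260
d2 = d1 - sigma * sqrt(T) = -0.26989688
exp(-rT) = 0.97628571; exp(-qT) = 1.00000000
P = K * exp(-rT) * N(-d2) - S_0 * exp(-qT) * N(-d1)
N(-d1) = 0.32538145; N(-d2) = 0.60638021
P = 101.7600 * 0.97628571 * 0.60638021 - 106.1300 * 1.00000000 * 0.32538145 = 25.7092

Answer: Price = 25.7092


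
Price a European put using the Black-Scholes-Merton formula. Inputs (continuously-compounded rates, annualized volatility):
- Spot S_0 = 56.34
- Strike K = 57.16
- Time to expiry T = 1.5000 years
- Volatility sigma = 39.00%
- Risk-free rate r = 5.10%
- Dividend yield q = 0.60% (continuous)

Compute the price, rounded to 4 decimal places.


Answer: Price = 8.8867

Derivation:
d1 = (ln(S/K) + (r - q + 0.5*sigma^2) * T) / (sigma * sqrt(T)) = 0.34989058
d2 = d1 - sigma * sqrt(T) = -0.12775992
exp(-rT) = 0.92635291; exp(-qT) = 0.99104038
P = K * exp(-rT) * N(-d2) - S_0 * exp(-qT) * N(-d1)
N(-d1) = 0.36321041; N(-d2) = 0.55083052
P = 57.1600 * 0.92635291 * 0.55083052 - 56.3400 * 0.99104038 * 0.36321041 = 8.8867


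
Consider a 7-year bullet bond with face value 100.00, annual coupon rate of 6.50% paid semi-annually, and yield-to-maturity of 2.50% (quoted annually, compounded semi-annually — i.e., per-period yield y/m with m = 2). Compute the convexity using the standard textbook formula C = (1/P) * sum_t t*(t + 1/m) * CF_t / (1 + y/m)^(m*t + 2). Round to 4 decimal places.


Answer: Convexity = 40.4718

Derivation:
Coupon per period c = face * coupon_rate / m = 3.250000
Periods per year m = 2; per-period yield y/m = 0.012500
Number of cashflows N = 14
Cashflows (t years, CF_t, discount factor 1/(1+y/m)^(m*t), PV):
  t = 0.5000: CF_t = 3.250000, DF = 0.987654, PV = 3.209877
  t = 1.0000: CF_t = 3.250000, DF = 0.975461, PV = 3.170248
  t = 1.5000: CF_t = 3.250000, DF = 0.963418, PV = 3.131110
  t = 2.0000: CF_t = 3.250000, DF = 0.951524, PV = 3.092454
  t = 2.5000: CF_t = 3.250000, DF = 0.939777, PV = 3.054275
  t = 3.0000: CF_t = 3.250000, DF = 0.928175, PV = 3.016568
  t = 3.5000: CF_t = 3.250000, DF = 0.916716, PV = 2.979327
  t = 4.0000: CF_t = 3.250000, DF = 0.905398, PV = 2.942545
  t = 4.5000: CF_t = 3.250000, DF = 0.894221, PV = 2.906217
  t = 5.0000: CF_t = 3.250000, DF = 0.883181, PV = 2.870338
  t = 5.5000: CF_t = 3.250000, DF = 0.872277, PV = 2.834902
  t = 6.0000: CF_t = 3.250000, DF = 0.861509, PV = 2.799903
  t = 6.5000: CF_t = 3.250000, DF = 0.850873, PV = 2.765336
  t = 7.0000: CF_t = 103.250000, DF = 0.840368, PV = 86.768005
Price P = sum_t PV_t = 125.541105
Convexity numerator sum_t t*(t + 1/m) * CF_t / (1+y/m)^(m*t + 2):
  t = 0.5000: term = 1.565555
  t = 1.0000: term = 4.638681
  t = 1.5000: term = 9.162826
  t = 2.0000: term = 15.082842
  t = 2.5000: term = 22.344951
  t = 3.0000: term = 30.896722
  t = 3.5000: term = 40.687041
  t = 4.0000: term = 51.666084
  t = 4.5000: term = 63.785289
  t = 5.0000: term = 76.997331
  t = 5.5000: term = 91.256096
  t = 6.0000: term = 106.516655
  t = 6.5000: term = 122.735241
  t = 7.0000: term = 4443.537540
Convexity = (1/P) * sum = 5080.872855 / 125.541105 = 40.471787


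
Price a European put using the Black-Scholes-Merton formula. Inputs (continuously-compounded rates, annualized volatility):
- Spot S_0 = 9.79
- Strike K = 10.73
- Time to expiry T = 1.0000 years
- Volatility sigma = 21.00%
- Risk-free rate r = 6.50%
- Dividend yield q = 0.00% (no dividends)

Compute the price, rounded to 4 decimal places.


Answer: Price = 0.9688

Derivation:
d1 = (ln(S/K) + (r - q + 0.5*sigma^2) * T) / (sigma * sqrt(T)) = -0.02205762
d2 = d1 - sigma * sqrt(T) = -0.23205762
exp(-rT) = 0.93706746; exp(-qT) = 1.00000000
P = K * exp(-rT) * N(-d2) - S_0 * exp(-qT) * N(-d1)
N(-d1) = 0.50879900; N(-d2) = 0.59175337
P = 10.7300 * 0.93706746 * 0.59175337 - 9.7900 * 1.00000000 * 0.50879900 = 0.9688


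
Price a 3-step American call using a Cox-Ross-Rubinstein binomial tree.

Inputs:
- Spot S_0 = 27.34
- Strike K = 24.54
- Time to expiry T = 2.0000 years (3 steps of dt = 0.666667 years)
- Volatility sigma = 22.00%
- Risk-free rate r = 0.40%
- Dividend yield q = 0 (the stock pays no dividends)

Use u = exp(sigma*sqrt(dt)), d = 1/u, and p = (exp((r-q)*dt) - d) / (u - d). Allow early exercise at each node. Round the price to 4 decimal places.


Answer: Price = V(0,0) = 4.9921

Derivation:
dt = T/N = 0.666667
u = exp(sigma*sqrt(dt)) = 1.196774; d = 1/u = 0.835580
p = (exp((r-q)*dt) - d) / (u - d) = 0.462606
Discount per step: exp(-r*dt) = 0.997337
Stock lattice S(k, i) with i counting down-moves:
  k=0: S(0,0) = 27.3400
  k=1: S(1,0) = 32.7198; S(1,1) = 22.8448
  k=2: S(2,0) = 39.1582; S(2,1) = 27.3400; S(2,2) = 19.0886
  k=3: S(3,0) = 46.8635; S(3,1) = 32.7198; S(3,2) = 22.8448; S(3,3) = 15.9501
Terminal payoffs V(N, i) = max(S_T - K, 0):
  V(3,0) = 22.323474; V(3,1) = 8.179790; V(3,2) = 0.000000; V(3,3) = 0.000000
Backward induction: V(k, i) = exp(-r*dt) * [p * V(k+1, i) + (1-p) * V(k+1, i+1)]; then take max(V_cont, immediate exercise) for American.
  V(2,0) = exp(-r*dt) * [p*22.323474 + (1-p)*8.179790] = 14.683532; exercise = 14.618179; V(2,0) = max -> 14.683532
  V(2,1) = exp(-r*dt) * [p*8.179790 + (1-p)*0.000000] = 3.773941; exercise = 2.800000; V(2,1) = max -> 3.773941
  V(2,2) = exp(-r*dt) * [p*0.000000 + (1-p)*0.000000] = 0.000000; exercise = 0.000000; V(2,2) = max -> 0.000000
  V(1,0) = exp(-r*dt) * [p*14.683532 + (1-p)*3.773941] = 8.797291; exercise = 8.179790; V(1,0) = max -> 8.797291
  V(1,1) = exp(-r*dt) * [p*3.773941 + (1-p)*0.000000] = 1.741198; exercise = 0.000000; V(1,1) = max -> 1.741198
  V(0,0) = exp(-r*dt) * [p*8.797291 + (1-p)*1.741198] = 4.992058; exercise = 2.800000; V(0,0) = max -> 4.992058


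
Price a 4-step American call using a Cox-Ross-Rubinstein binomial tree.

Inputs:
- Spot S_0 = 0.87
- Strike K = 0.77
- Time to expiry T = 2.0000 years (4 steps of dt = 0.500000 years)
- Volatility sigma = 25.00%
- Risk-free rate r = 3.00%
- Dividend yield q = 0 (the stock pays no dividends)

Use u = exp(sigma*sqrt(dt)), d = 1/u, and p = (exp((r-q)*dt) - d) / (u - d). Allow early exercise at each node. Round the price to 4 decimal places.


dt = T/N = 0.500000
u = exp(sigma*sqrt(dt)) = 1.193365; d = 1/u = 0.837967
p = (exp((r-q)*dt) - d) / (u - d) = 0.498445
Discount per step: exp(-r*dt) = 0.985112
Stock lattice S(k, i) with i counting down-moves:
  k=0: S(0,0) = 0.8700
  k=1: S(1,0) = 1.0382; S(1,1) = 0.7290
  k=2: S(2,0) = 1.2390; S(2,1) = 0.8700; S(2,2) = 0.6109
  k=3: S(3,0) = 1.4786; S(3,1) = 1.0382; S(3,2) = 0.7290; S(3,3) = 0.5119
  k=4: S(4,0) = 1.7645; S(4,1) = 1.2390; S(4,2) = 0.8700; S(4,3) = 0.6109; S(4,4) = 0.4290
Terminal payoffs V(N, i) = max(S_T - K, 0):
  V(4,0) = 0.994460; V(4,1) = 0.468984; V(4,2) = 0.100000; V(4,3) = 0.000000; V(4,4) = 0.000000
Backward induction: V(k, i) = exp(-r*dt) * [p * V(k+1, i) + (1-p) * V(k+1, i+1)]; then take max(V_cont, immediate exercise) for American.
  V(3,0) = exp(-r*dt) * [p*0.994460 + (1-p)*0.468984] = 0.720023; exercise = 0.708559; V(3,0) = max -> 0.720023
  V(3,1) = exp(-r*dt) * [p*0.468984 + (1-p)*0.100000] = 0.279691; exercise = 0.268227; V(3,1) = max -> 0.279691
  V(3,2) = exp(-r*dt) * [p*0.100000 + (1-p)*0.000000] = 0.049102; exercise = 0.000000; V(3,2) = max -> 0.049102
  V(3,3) = exp(-r*dt) * [p*0.000000 + (1-p)*0.000000] = 0.000000; exercise = 0.000000; V(3,3) = max -> 0.000000
  V(2,0) = exp(-r*dt) * [p*0.720023 + (1-p)*0.279691] = 0.491740; exercise = 0.468984; V(2,0) = max -> 0.491740
  V(2,1) = exp(-r*dt) * [p*0.279691 + (1-p)*0.049102] = 0.161596; exercise = 0.100000; V(2,1) = max -> 0.161596
  V(2,2) = exp(-r*dt) * [p*0.049102 + (1-p)*0.000000] = 0.024110; exercise = 0.000000; V(2,2) = max -> 0.024110
  V(1,0) = exp(-r*dt) * [p*0.491740 + (1-p)*0.161596] = 0.321299; exercise = 0.268227; V(1,0) = max -> 0.321299
  V(1,1) = exp(-r*dt) * [p*0.161596 + (1-p)*0.024110] = 0.091260; exercise = 0.000000; V(1,1) = max -> 0.091260
  V(0,0) = exp(-r*dt) * [p*0.321299 + (1-p)*0.091260] = 0.202856; exercise = 0.100000; V(0,0) = max -> 0.202856

Answer: Price = V(0,0) = 0.2029
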